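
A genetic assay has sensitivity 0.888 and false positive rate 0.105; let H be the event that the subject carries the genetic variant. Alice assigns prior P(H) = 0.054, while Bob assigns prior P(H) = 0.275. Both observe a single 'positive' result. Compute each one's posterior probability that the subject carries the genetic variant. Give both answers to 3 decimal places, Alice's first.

P('+'|H) = 0.888, P('+'|¬H) = 0.105.
Alice: numerator 0.888·0.054 = 0.047952; evidence = 0.047952+0.105·0.946 = 0.14728; posterior = 0.326.
Bob: numerator 0.888·0.275 = 0.24420; evidence = 0.24420+0.105·0.725 = 0.32033; posterior = 0.762.

Alice: 0.326; Bob: 0.762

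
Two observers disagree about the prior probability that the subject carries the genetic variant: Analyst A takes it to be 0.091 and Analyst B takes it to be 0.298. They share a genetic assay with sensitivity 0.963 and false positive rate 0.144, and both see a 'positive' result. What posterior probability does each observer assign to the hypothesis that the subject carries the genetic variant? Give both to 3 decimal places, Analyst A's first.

Analyst A: 0.401; Analyst B: 0.740

P('+'|H) = 0.963, P('+'|¬H) = 0.144.
Analyst A: numerator 0.963·0.091 = 0.087633; evidence = 0.087633+0.144·0.909 = 0.21853; posterior = 0.401.
Analyst B: numerator 0.963·0.298 = 0.28697; evidence = 0.28697+0.144·0.702 = 0.38806; posterior = 0.740.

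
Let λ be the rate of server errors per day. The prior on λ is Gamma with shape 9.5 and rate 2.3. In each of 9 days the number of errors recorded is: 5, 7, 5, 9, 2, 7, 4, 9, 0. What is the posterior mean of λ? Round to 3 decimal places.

Posterior mean ≈ 5.088

Total count ∑xᵢ = 48 over n = 9 days.
Gamma is conjugate to the Poisson likelihood: posterior is Gamma(shape = 9.5+48 = 57.5, rate = 2.3+9 = 11.3).
Posterior mean = shape/rate = 57.5/11.3 = 5.088.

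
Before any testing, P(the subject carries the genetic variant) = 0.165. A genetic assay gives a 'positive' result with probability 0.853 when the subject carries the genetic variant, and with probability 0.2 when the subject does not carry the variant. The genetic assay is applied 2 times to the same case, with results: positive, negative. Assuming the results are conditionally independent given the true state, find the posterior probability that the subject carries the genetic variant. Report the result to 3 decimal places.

Let H be the event that the subject carries the genetic variant; start with P(H) = 0.165. P('positive'|H) = 0.853, P('positive'|¬H) = 0.2.
Update on result 1 ('positive'): P(H) ← 0.853·0.1650 / (0.853·0.1650 + 0.2·0.8350) = 0.14075/0.30775 = 0.4573.
Update on result 2 ('negative'): P(H) ← 0.147·0.4573 / (0.147·0.4573 + 0.8·0.5427) = 0.067229/0.50136 = 0.1341.

Posterior P(H) ≈ 0.134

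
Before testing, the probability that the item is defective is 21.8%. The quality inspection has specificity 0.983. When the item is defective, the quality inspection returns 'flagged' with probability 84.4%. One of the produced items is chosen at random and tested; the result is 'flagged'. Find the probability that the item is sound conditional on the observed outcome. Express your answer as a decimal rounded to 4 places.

Let H be the event that the item is defective. P(H) = 0.218, so P(¬H) = 0.782. With E the 'flagged' result, P(E|H) = 0.844 and P(E|¬H) = 0.017.
P(E) = 0.844·0.218 + 0.017·0.782 = 0.18399 + 0.013294 = 0.19729.
By Bayes' theorem, P(H|E) = 0.18399 / 0.19729 = 0.9326. Hence P(¬H|E) = 1 − 0.9326 = 0.0674.

P(¬H | E) ≈ 0.0674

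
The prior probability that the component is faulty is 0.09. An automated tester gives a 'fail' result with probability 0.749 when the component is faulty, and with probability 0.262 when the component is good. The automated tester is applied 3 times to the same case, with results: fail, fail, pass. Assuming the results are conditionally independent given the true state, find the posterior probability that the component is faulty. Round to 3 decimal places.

Let H be the event that the component is faulty; start with P(H) = 0.09. P('fail'|H) = 0.749, P('fail'|¬H) = 0.262.
Update on result 1 ('fail'): P(H) ← 0.749·0.0900 / (0.749·0.0900 + 0.262·0.9100) = 0.067410/0.30583 = 0.2204.
Update on result 2 ('fail'): P(H) ← 0.749·0.2204 / (0.749·0.2204 + 0.262·0.7796) = 0.16509/0.36934 = 0.4470.
Update on result 3 ('pass'): P(H) ← 0.251·0.4470 / (0.251·0.4470 + 0.738·0.5530) = 0.11219/0.52032 = 0.2156.

Posterior P(H) ≈ 0.216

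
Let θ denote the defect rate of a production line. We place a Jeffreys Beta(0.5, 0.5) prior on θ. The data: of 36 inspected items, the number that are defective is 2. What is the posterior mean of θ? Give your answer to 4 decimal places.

The binomial likelihood is conjugate to the Beta prior: with 2 successes and 34 failures, the posterior is Beta(0.5+2, 0.5+34) = Beta(2.5, 34.5).
Posterior mean = α/(α+β) = 2.5/37 = 0.0676.

Posterior mean ≈ 0.0676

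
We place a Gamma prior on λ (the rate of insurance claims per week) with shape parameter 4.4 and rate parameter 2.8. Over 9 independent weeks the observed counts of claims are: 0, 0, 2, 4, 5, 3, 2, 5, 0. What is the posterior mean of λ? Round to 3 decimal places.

Total count ∑xᵢ = 21 over n = 9 weeks.
Gamma is conjugate to the Poisson likelihood: posterior is Gamma(shape = 4.4+21 = 25.4, rate = 2.8+9 = 11.8).
Posterior mean = shape/rate = 25.4/11.8 = 2.153.

Posterior mean ≈ 2.153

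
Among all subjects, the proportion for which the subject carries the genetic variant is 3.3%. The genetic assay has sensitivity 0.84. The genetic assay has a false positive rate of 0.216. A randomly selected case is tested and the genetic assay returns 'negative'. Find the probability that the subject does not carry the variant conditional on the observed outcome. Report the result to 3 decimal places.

P(¬H | E) ≈ 0.993

Write H for 'the subject carries the genetic variant'. Prior odds H:¬H = 0.033/0.967 = 0.034126. For the 'negative' outcome, the likelihood ratio is 0.16/0.784 = 0.20408.
Posterior odds = 0.034126 × 0.20408 = 0.0069645, so P(H|E) = 0.0069645/(1+0.0069645) = 0.007. Then P(¬H|E) = 1 − 0.007 = 0.993.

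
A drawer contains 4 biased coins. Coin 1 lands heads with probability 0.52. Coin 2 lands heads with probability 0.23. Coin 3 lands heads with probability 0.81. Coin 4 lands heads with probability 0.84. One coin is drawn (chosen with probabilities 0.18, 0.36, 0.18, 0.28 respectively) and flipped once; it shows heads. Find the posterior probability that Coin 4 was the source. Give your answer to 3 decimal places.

Posterior probability ≈ 0.422

Tabulate prior·likelihood by source: [1] prior 0.18, lik 0.52, product 0.09360; [2] prior 0.36, lik 0.23, product 0.08280; [3] prior 0.18, lik 0.81, product 0.1458; [4] prior 0.28, lik 0.84, product 0.2352.
Normalizing constant = 0.55740; the posterior for Coin 4 is its product over the sum, 0.2352/0.55740 = 0.422.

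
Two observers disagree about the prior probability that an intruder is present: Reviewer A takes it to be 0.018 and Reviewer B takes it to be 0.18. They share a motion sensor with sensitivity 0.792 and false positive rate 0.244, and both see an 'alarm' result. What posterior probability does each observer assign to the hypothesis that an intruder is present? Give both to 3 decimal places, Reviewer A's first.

Reviewer A: 0.056; Reviewer B: 0.416

P('+'|H) = 0.792, P('+'|¬H) = 0.244.
Reviewer A: numerator 0.792·0.018 = 0.014256; evidence = 0.014256+0.244·0.982 = 0.25386; posterior = 0.056.
Reviewer B: numerator 0.792·0.18 = 0.14256; evidence = 0.14256+0.244·0.82 = 0.34264; posterior = 0.416.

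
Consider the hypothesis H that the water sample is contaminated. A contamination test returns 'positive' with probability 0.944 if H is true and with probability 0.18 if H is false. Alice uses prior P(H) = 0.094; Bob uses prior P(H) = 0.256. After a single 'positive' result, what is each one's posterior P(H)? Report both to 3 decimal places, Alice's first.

Alice: 0.352; Bob: 0.643

P('+'|H) = 0.944, P('+'|¬H) = 0.18.
Alice: numerator 0.944·0.094 = 0.088736; evidence = 0.088736+0.18·0.906 = 0.25182; posterior = 0.352.
Bob: numerator 0.944·0.256 = 0.24166; evidence = 0.24166+0.18·0.744 = 0.37558; posterior = 0.643.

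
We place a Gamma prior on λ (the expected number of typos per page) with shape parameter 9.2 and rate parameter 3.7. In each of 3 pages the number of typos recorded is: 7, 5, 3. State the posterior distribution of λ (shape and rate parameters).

The Poisson likelihood adds the total count to the shape and the number of exposure periods to the rate. Here ∑xᵢ = 15 and n = 3, so shape 9.2→24.2 and rate 3.7→6.7.

Posterior: Gamma(shape=24.2, rate=6.7)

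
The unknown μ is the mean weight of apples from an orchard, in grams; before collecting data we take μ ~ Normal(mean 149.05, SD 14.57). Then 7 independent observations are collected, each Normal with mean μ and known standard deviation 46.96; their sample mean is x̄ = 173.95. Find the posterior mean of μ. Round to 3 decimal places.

With known σ, the Normal prior is conjugate. Weight on the data is w = (n/σ²)/(n/σ² + 1/τ₀²) = 0.00317426/(0.00317426+0.00471065) = 0.40257.
Posterior mean = w·x̄ + (1−w)·μ₀ = 0.40257·173.95 + 0.59743·149.05 = 159.074.

Posterior mean ≈ 159.074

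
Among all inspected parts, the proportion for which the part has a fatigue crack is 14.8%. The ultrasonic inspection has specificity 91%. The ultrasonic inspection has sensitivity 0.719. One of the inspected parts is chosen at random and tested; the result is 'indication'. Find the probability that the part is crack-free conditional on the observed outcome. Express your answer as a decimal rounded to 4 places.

Let H be the event that the part has a fatigue crack. P(H) = 0.148, so P(¬H) = 0.852. With E the 'indication' result, P(E|H) = 0.719 and P(E|¬H) = 0.09.
P(E) = 0.719·0.148 + 0.09·0.852 = 0.10641 + 0.076680 = 0.18309.
By Bayes' theorem, P(H|E) = 0.10641 / 0.18309 = 0.5812. Hence P(¬H|E) = 1 − 0.5812 = 0.4188.

P(¬H | E) ≈ 0.4188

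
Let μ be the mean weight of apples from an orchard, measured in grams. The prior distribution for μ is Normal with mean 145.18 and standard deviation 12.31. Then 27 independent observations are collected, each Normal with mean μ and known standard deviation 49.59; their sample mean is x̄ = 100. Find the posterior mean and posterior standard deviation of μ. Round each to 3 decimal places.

With known σ, the Normal prior is conjugate. Weight on the data is w = (n/σ²)/(n/σ² + 1/τ₀²) = 0.0109793/(0.0109793+0.00659909) = 0.62459.
Posterior mean = w·x̄ + (1−w)·μ₀ = 0.62459·100 + 0.37541·145.18 = 116.961. Posterior variance = 1/(0.0109793+0.00659909) = 56.8880, so SD = 7.542.

Posterior mean ≈ 116.961; posterior SD ≈ 7.542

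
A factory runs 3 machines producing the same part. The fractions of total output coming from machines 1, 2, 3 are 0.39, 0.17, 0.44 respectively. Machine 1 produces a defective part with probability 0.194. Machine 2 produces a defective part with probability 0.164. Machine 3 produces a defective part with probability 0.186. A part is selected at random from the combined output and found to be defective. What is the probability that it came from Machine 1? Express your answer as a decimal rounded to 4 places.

Posterior probability ≈ 0.4081

P(defective|M1) = 0.194; P(defective|M2) = 0.164; P(defective|M3) = 0.186.
Prior × likelihood for each source: 0.39·0.194=0.07566, 0.17·0.164=0.02788, 0.44·0.186=0.08184. Summing gives P(defective) = 0.18538.
P(Machine 1 | defective) = 0.07566 / 0.18538 = 0.4081.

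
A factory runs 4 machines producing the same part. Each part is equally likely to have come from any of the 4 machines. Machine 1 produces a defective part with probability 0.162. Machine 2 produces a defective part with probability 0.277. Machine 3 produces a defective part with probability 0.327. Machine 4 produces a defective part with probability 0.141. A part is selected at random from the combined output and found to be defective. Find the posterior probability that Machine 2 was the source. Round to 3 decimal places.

P(defective|M1) = 0.162; P(defective|M2) = 0.277; P(defective|M3) = 0.327; P(defective|M4) = 0.141.
Prior × likelihood for each source: 0.25·0.162=0.04050, 0.25·0.277=0.06925, 0.25·0.327=0.08175, 0.25·0.141=0.03525. Summing gives P(defective) = 0.22675.
P(Machine 2 | defective) = 0.06925 / 0.22675 = 0.305.

Posterior probability ≈ 0.305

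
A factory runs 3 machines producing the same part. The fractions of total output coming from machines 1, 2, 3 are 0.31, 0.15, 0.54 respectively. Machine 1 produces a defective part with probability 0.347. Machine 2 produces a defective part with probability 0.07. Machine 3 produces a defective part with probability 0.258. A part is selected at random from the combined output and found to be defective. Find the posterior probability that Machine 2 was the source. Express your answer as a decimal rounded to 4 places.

P(defective|M1) = 0.347; P(defective|M2) = 0.07; P(defective|M3) = 0.258.
Prior × likelihood for each source: 0.31·0.347=0.1076, 0.15·0.07=0.01050, 0.54·0.258=0.1393. Summing gives P(defective) = 0.25739.
P(Machine 2 | defective) = 0.01050 / 0.25739 = 0.0408.

Posterior probability ≈ 0.0408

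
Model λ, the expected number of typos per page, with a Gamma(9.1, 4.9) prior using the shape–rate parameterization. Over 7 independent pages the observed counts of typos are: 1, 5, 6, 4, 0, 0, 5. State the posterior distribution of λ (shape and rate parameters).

The Poisson likelihood adds the total count to the shape and the number of exposure periods to the rate. Here ∑xᵢ = 21 and n = 7, so shape 9.1→30.1 and rate 4.9→11.9.

Posterior: Gamma(shape=30.1, rate=11.9)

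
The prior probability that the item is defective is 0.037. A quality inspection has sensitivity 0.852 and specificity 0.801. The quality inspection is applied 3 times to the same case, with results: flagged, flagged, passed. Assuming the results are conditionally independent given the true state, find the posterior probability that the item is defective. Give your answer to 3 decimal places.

Let H be the event that the item is defective; start with P(H) = 0.037. P('flagged'|H) = 0.852, P('flagged'|¬H) = 0.199.
Update on result 1 ('flagged'): P(H) ← 0.852·0.0370 / (0.852·0.0370 + 0.199·0.9630) = 0.031524/0.22316 = 0.1413.
Update on result 2 ('flagged'): P(H) ← 0.852·0.1413 / (0.852·0.1413 + 0.199·0.8587) = 0.12035/0.29124 = 0.4132.
Update on result 3 ('passed'): P(H) ← 0.148·0.4132 / (0.148·0.4132 + 0.801·0.5868) = 0.061160/0.53115 = 0.1151.

Posterior P(H) ≈ 0.115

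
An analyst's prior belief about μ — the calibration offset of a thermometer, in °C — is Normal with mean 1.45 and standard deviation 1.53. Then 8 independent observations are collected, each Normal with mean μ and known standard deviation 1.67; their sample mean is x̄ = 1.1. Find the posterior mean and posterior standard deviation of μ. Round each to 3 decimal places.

Prior precision 1/τ₀² = 1/1.53² = 0.427186; data precision n/σ² = 8/1.67² = 2.86851.
Posterior precision = 0.427186 + 2.86851 = 3.29570, giving posterior SD = 1/√3.29570 = 0.551.
Posterior mean = (0.427186·1.45 + 2.86851·1.1) / 3.29570 = 1.145.

Posterior mean ≈ 1.145; posterior SD ≈ 0.551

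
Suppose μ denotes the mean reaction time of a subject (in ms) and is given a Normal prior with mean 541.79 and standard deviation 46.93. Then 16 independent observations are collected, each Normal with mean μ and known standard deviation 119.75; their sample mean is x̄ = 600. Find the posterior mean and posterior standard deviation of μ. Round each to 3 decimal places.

Prior precision 1/τ₀² = 1/46.93² = 0.00045404; data precision n/σ² = 16/119.75² = 0.00111576.
Posterior precision = 0.00045404 + 0.00111576 = 0.00156980, giving posterior SD = 1/√0.00156980 = 25.239.
Posterior mean = (0.00045404·541.79 + 0.00111576·600) / 0.00156980 = 583.163.

Posterior mean ≈ 583.163; posterior SD ≈ 25.239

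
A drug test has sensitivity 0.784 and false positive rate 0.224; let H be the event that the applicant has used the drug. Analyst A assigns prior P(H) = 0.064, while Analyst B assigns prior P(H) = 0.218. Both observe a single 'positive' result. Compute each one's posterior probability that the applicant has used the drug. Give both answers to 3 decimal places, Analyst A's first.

P('+'|H) = 0.784, P('+'|¬H) = 0.224.
Analyst A: numerator 0.784·0.064 = 0.050176; evidence = 0.050176+0.224·0.936 = 0.25984; posterior = 0.193.
Analyst B: numerator 0.784·0.218 = 0.17091; evidence = 0.17091+0.224·0.782 = 0.34608; posterior = 0.494.

Analyst A: 0.193; Analyst B: 0.494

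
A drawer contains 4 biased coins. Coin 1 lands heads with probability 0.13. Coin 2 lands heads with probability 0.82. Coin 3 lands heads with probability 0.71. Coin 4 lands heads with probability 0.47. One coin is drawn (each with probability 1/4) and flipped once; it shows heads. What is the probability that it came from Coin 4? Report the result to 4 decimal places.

Posterior probability ≈ 0.2207

Tabulate prior·likelihood by source: [1] prior 0.25, lik 0.13, product 0.03250; [2] prior 0.25, lik 0.82, product 0.2050; [3] prior 0.25, lik 0.71, product 0.1775; [4] prior 0.25, lik 0.47, product 0.1175.
Normalizing constant = 0.53250; the posterior for Coin 4 is its product over the sum, 0.1175/0.53250 = 0.2207.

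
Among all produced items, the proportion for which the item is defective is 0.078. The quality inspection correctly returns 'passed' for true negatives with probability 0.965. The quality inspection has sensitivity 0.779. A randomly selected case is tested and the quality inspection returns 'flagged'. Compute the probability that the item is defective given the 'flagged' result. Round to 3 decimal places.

P(H | E) ≈ 0.653

Let H be the event that the item is defective. P(H) = 0.078, so P(¬H) = 0.922. With E the 'flagged' result, P(E|H) = 0.779 and P(E|¬H) = 0.035.
P(E) = 0.779·0.078 + 0.035·0.922 = 0.060762 + 0.032270 = 0.093032.
By Bayes' theorem, P(H|E) = 0.060762 / 0.093032 = 0.653.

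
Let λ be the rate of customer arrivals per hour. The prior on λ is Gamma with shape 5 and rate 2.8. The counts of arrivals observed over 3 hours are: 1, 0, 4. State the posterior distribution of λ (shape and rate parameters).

Total count ∑xᵢ = 5 over n = 3 hours.
Gamma is conjugate to the Poisson likelihood: posterior is Gamma(shape = 5+5 = 10, rate = 2.8+3 = 5.8).

Posterior: Gamma(shape=10, rate=5.8)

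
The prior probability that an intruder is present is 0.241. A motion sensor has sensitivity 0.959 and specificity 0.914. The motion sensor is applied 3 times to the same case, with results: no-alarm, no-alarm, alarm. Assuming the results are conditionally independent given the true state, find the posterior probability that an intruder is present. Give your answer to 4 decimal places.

With H the event that an intruder is present, the joint likelihood of the observed sequence is P(data|H) = 0.041·0.041·0.959 = 0.0016121 and P(data|¬H) = 0.914·0.914·0.086 = 0.071844.
Bayes: P(H|data) = 0.241·0.0016121 / (0.241·0.0016121 + 0.759·0.071844) = 0.00038851/0.054918 = 0.0071.

Posterior P(H) ≈ 0.0071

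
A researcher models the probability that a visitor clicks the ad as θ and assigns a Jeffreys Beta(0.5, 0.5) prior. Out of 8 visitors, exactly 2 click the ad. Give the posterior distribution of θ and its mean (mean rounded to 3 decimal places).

The binomial likelihood is conjugate to the Beta prior: with 2 successes and 6 failures, the posterior is Beta(0.5+2, 0.5+6) = Beta(2.5, 6.5).
Posterior mean = α/(α+β) = 2.5/9 = 0.278.

Posterior: Beta(2.5, 6.5); mean ≈ 0.278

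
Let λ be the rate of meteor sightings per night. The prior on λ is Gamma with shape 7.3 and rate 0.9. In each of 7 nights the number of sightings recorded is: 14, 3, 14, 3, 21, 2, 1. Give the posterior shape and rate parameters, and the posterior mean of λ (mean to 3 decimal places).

Total count ∑xᵢ = 58 over n = 7 nights.
Gamma is conjugate to the Poisson likelihood: posterior is Gamma(shape = 7.3+58 = 65.3, rate = 0.9+7 = 7.9).
Posterior mean = shape/rate = 65.3/7.9 = 8.266.

Posterior: Gamma(shape=65.3, rate=7.9); mean ≈ 8.266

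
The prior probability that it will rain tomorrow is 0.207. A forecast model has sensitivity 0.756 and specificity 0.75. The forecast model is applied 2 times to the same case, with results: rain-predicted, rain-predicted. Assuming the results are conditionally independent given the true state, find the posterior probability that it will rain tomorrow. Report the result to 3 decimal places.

Let H be the event that it will rain tomorrow; start with P(H) = 0.207. P('rain-predicted'|H) = 0.756, P('rain-predicted'|¬H) = 0.25.
Update on result 1 ('rain-predicted'): P(H) ← 0.756·0.2070 / (0.756·0.2070 + 0.25·0.7930) = 0.15649/0.35474 = 0.4411.
Update on result 2 ('rain-predicted'): P(H) ← 0.756·0.4411 / (0.756·0.4411 + 0.25·0.5589) = 0.33350/0.47322 = 0.7048.

Posterior P(H) ≈ 0.705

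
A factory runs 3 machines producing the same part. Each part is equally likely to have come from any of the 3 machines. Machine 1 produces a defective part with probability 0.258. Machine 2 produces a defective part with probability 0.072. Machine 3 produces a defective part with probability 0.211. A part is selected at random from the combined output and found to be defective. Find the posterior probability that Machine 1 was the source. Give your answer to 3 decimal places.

Posterior probability ≈ 0.477

P(defective|M1) = 0.258; P(defective|M2) = 0.072; P(defective|M3) = 0.211.
Prior × likelihood for each source: 0.333333·0.258=0.08600, 0.333333·0.072=0.02400, 0.333333·0.211=0.07033. Summing gives P(defective) = 0.18033.
P(Machine 1 | defective) = 0.08600 / 0.18033 = 0.477.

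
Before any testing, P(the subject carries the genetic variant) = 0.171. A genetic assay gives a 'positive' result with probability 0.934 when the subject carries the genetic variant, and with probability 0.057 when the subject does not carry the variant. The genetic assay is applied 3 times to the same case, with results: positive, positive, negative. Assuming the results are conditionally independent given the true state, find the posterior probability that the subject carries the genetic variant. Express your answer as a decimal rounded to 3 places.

Posterior P(H) ≈ 0.795

Let H be the event that the subject carries the genetic variant; start with P(H) = 0.171. P('positive'|H) = 0.934, P('positive'|¬H) = 0.057.
Update on result 1 ('positive'): P(H) ← 0.934·0.1710 / (0.934·0.1710 + 0.057·0.8290) = 0.15971/0.20697 = 0.7717.
Update on result 2 ('positive'): P(H) ← 0.934·0.7717 / (0.934·0.7717 + 0.057·0.2283) = 0.72076/0.73377 = 0.9823.
Update on result 3 ('negative'): P(H) ← 0.066·0.9823 / (0.066·0.9823 + 0.943·0.0177) = 0.064829/0.081554 = 0.7949.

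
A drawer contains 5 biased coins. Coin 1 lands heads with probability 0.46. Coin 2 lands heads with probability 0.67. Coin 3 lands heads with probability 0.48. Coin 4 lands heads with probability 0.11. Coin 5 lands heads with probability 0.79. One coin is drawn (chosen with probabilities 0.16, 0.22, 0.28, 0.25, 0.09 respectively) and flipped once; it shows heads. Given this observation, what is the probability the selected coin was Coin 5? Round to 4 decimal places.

Tabulate prior·likelihood by source: [1] prior 0.16, lik 0.46, product 0.07360; [2] prior 0.22, lik 0.67, product 0.1474; [3] prior 0.28, lik 0.48, product 0.1344; [4] prior 0.25, lik 0.11, product 0.02750; [5] prior 0.09, lik 0.79, product 0.07110.
Normalizing constant = 0.45400; the posterior for Coin 5 is its product over the sum, 0.07110/0.45400 = 0.1566.

Posterior probability ≈ 0.1566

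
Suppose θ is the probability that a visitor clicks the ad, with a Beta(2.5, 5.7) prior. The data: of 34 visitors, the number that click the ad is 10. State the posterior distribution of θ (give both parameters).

Observing 10 successes and 24 failures updates Beta(2.5, 5.7) by adding the success and failure counts to the two shape parameters: α = 2.5+10 = 12.5, β = 5.7+24 = 29.7.

Posterior: Beta(12.5, 29.7)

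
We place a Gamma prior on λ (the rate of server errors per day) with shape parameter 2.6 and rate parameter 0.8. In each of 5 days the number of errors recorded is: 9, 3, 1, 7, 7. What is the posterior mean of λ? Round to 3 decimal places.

Posterior mean ≈ 5.103

Total count ∑xᵢ = 27 over n = 5 days.
Gamma is conjugate to the Poisson likelihood: posterior is Gamma(shape = 2.6+27 = 29.6, rate = 0.8+5 = 5.8).
E[λ | data] = 29.6/5.8 = 5.103.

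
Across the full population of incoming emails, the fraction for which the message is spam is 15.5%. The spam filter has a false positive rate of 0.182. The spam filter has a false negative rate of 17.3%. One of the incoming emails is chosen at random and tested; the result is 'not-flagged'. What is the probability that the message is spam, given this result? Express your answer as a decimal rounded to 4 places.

P(H | E) ≈ 0.0373

Let H be the event that the message is spam. P(H) = 0.155, so P(¬H) = 0.845. With E the 'not-flagged' result, P(E|H) = 0.173 and P(E|¬H) = 0.818.
P(E) = 0.173·0.155 + 0.818·0.845 = 0.026815 + 0.69121 = 0.71802.
By Bayes' theorem, P(H|E) = 0.026815 / 0.71802 = 0.0373.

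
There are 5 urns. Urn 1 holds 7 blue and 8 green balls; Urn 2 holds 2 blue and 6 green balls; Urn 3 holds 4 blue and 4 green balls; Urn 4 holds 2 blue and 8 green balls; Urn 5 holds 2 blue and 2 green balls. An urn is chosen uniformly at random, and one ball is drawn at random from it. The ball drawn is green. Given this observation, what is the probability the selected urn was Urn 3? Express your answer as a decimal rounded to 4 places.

Posterior probability ≈ 0.1622

P(green|Urn 1) = 0.5333; P(green|Urn 2) = 0.75; P(green|Urn 3) = 0.5; P(green|Urn 4) = 0.8; P(green|Urn 5) = 0.5.
Prior × likelihood for each source: 0.2·0.5333=0.1067, 0.2·0.75=0.1500, 0.2·0.5=0.1000, 0.2·0.8=0.1600, 0.2·0.5=0.1000. Summing gives P(green) = 0.61667.
P(Urn 3 | green) = 0.1000 / 0.61667 = 0.1622.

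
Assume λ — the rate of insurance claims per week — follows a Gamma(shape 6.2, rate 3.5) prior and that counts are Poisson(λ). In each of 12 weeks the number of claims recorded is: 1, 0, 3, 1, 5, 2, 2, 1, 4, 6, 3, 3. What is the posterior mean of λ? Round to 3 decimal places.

Posterior mean ≈ 2.400

Total count ∑xᵢ = 31 over n = 12 weeks.
Gamma is conjugate to the Poisson likelihood: posterior is Gamma(shape = 6.2+31 = 37.2, rate = 3.5+12 = 15.5).
Posterior mean = shape/rate = 37.2/15.5 = 2.400.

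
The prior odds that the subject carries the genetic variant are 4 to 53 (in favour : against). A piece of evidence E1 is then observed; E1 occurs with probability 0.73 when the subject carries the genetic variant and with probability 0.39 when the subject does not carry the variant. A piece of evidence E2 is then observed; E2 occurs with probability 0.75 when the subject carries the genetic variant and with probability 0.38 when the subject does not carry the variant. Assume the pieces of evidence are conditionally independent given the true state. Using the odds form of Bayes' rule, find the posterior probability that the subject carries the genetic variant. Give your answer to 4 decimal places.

Posterior probability ≈ 0.2180

Prior odds = 4/53 = 0.075472.
Likelihood ratio for E1 = 0.73/0.39 = 1.8718.
Likelihood ratio for E2 = 0.75/0.38 = 1.9737.
Posterior odds = prior odds × LR₁ × LR₂ = 0.27882.
Posterior probability = odds/(1+odds) = 0.27882/1.2788 = 0.2180.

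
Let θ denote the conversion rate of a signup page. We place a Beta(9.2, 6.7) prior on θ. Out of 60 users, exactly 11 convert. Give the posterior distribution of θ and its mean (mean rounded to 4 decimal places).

The binomial likelihood is conjugate to the Beta prior: with 11 successes and 49 failures, the posterior is Beta(9.2+11, 6.7+49) = Beta(20.2, 55.7).
Posterior mean = α/(α+β) = 20.2/75.9 = 0.2661.

Posterior: Beta(20.2, 55.7); mean ≈ 0.2661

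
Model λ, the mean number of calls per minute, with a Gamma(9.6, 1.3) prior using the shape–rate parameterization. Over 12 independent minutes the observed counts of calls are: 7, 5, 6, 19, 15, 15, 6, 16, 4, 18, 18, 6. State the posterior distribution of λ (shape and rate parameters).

Posterior: Gamma(shape=144.6, rate=13.3)

The Poisson likelihood adds the total count to the shape and the number of exposure periods to the rate. Here ∑xᵢ = 135 and n = 12, so shape 9.6→144.6 and rate 1.3→13.3.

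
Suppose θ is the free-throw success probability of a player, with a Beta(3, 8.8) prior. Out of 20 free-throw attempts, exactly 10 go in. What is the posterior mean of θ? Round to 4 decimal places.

Posterior mean ≈ 0.4088

The binomial likelihood is conjugate to the Beta prior: with 10 successes and 10 failures, the posterior is Beta(3+10, 8.8+10) = Beta(13, 18.8).
Posterior mean = α/(α+β) = 13/31.8 = 0.4088.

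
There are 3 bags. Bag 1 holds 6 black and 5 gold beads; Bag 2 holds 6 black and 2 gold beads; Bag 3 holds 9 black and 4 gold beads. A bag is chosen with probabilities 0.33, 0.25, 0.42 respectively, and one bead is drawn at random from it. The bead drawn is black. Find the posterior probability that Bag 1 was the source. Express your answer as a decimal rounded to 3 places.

Posterior probability ≈ 0.273

Tabulate prior·likelihood by source: [1] prior 0.33, lik 0.5455, product 0.1800; [2] prior 0.25, lik 0.75, product 0.1875; [3] prior 0.42, lik 0.6923, product 0.2908.
Normalizing constant = 0.65827; the posterior for Bag 1 is its product over the sum, 0.1800/0.65827 = 0.273.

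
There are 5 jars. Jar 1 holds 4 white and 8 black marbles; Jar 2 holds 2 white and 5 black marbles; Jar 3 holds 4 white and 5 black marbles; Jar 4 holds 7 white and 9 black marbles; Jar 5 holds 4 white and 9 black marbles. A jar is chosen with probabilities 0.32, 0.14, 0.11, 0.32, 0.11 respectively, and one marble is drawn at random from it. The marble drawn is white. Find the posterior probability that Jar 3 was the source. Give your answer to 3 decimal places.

Tabulate prior·likelihood by source: [1] prior 0.32, lik 0.3333, product 0.1067; [2] prior 0.14, lik 0.2857, product 0.04000; [3] prior 0.11, lik 0.4444, product 0.04889; [4] prior 0.32, lik 0.4375, product 0.1400; [5] prior 0.11, lik 0.3077, product 0.03385.
Normalizing constant = 0.36940; the posterior for Jar 3 is its product over the sum, 0.04889/0.36940 = 0.132.

Posterior probability ≈ 0.132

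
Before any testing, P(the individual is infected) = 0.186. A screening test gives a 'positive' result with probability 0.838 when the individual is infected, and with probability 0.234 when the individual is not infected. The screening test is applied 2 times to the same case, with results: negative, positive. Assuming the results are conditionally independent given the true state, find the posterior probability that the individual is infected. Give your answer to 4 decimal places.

Let H be the event that the individual is infected; start with P(H) = 0.186. P('positive'|H) = 0.838, P('positive'|¬H) = 0.234.
Update on result 1 ('negative'): P(H) ← 0.162·0.1860 / (0.162·0.1860 + 0.766·0.8140) = 0.030132/0.65366 = 0.0461.
Update on result 2 ('positive'): P(H) ← 0.838·0.0461 / (0.838·0.0461 + 0.234·0.9539) = 0.038630/0.26184 = 0.1475.

Posterior P(H) ≈ 0.1475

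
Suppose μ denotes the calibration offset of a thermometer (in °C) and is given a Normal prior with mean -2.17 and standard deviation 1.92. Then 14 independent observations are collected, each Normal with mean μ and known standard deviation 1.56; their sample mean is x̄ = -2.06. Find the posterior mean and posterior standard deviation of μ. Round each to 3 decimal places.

With known σ, the Normal prior is conjugate. Weight on the data is w = (n/σ²)/(n/σ² + 1/τ₀²) = 5.75279/(5.75279+0.271267) = 0.95497.
Posterior mean = w·x̄ + (1−w)·μ₀ = 0.95497·-2.06 + 0.045031·-2.17 = -2.065. Posterior variance = 1/(5.75279+0.271267) = 0.166001, so SD = 0.407.

Posterior mean ≈ -2.065; posterior SD ≈ 0.407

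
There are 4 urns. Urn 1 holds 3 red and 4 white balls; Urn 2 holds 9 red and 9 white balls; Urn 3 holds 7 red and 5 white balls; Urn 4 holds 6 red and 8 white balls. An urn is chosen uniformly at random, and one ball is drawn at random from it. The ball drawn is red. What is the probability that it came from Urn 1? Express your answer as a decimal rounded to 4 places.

P(red|Urn 1) = 0.4286; P(red|Urn 2) = 0.5; P(red|Urn 3) = 0.5833; P(red|Urn 4) = 0.4286.
Prior × likelihood for each source: 0.25·0.4286=0.1071, 0.25·0.5=0.1250, 0.25·0.5833=0.1458, 0.25·0.4286=0.1071. Summing gives P(red) = 0.48512.
P(Urn 1 | red) = 0.1071 / 0.48512 = 0.2209.

Posterior probability ≈ 0.2209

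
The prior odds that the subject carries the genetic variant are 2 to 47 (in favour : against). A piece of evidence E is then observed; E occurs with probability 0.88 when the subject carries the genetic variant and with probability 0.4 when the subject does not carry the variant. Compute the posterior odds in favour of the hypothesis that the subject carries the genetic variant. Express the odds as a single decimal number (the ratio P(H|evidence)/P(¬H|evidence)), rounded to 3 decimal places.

Posterior odds ≈ 0.094

Prior odds = 2/47 = 0.042553.
Likelihood ratio for E = 0.88/0.4 = 2.2000.
Posterior odds = prior odds × LR = 0.093617.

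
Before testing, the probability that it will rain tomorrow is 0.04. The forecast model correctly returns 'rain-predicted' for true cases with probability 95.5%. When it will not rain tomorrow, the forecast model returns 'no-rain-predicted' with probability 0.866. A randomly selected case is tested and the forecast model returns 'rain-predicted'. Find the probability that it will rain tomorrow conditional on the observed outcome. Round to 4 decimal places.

Let H be the event that it will rain tomorrow. P(H) = 0.04, so P(¬H) = 0.96. With E the 'rain-predicted' result, P(E|H) = 0.955 and P(E|¬H) = 0.134.
P(E) = 0.955·0.04 + 0.134·0.96 = 0.038200 + 0.12864 = 0.16684.
By Bayes' theorem, P(H|E) = 0.038200 / 0.16684 = 0.2290.

P(H | E) ≈ 0.2290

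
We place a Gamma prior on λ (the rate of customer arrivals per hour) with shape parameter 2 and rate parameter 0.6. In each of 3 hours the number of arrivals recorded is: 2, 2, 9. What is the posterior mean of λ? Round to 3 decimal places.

Posterior mean ≈ 4.167

The Poisson likelihood adds the total count to the shape and the number of exposure periods to the rate. Here ∑xᵢ = 13 and n = 3, so shape 2→15 and rate 0.6→3.6.
Posterior mean = shape/rate = 15/3.6 = 4.167.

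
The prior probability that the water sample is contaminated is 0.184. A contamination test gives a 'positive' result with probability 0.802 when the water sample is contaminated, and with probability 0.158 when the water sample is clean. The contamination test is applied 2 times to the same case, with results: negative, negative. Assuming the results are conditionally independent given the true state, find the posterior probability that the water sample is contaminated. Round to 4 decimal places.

Let H be the event that the water sample is contaminated; start with P(H) = 0.184. P('positive'|H) = 0.802, P('positive'|¬H) = 0.158.
Update on result 1 ('negative'): P(H) ← 0.198·0.1840 / (0.198·0.1840 + 0.842·0.8160) = 0.036432/0.72350 = 0.0504.
Update on result 2 ('negative'): P(H) ← 0.198·0.0504 / (0.198·0.0504 + 0.842·0.9496) = 0.0099703/0.80957 = 0.0123.

Posterior P(H) ≈ 0.0123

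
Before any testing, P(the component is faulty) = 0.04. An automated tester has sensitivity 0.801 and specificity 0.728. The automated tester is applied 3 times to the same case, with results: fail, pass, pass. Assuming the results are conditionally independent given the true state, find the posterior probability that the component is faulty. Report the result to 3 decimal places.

With H the event that the component is faulty, the joint likelihood of the observed sequence is P(data|H) = 0.801·0.199·0.199 = 0.031720 and P(data|¬H) = 0.272·0.728·0.728 = 0.14416.
Bayes: P(H|data) = 0.04·0.031720 / (0.04·0.031720 + 0.96·0.14416) = 0.0012688/0.13966 = 0.0091.

Posterior P(H) ≈ 0.009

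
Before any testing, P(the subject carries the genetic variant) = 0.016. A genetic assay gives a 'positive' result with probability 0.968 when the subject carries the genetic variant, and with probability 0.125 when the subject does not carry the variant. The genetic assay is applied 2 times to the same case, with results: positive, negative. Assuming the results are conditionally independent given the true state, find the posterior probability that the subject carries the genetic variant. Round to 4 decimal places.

Posterior P(H) ≈ 0.0046

Let H be the event that the subject carries the genetic variant; start with P(H) = 0.016. P('positive'|H) = 0.968, P('positive'|¬H) = 0.125.
Update on result 1 ('positive'): P(H) ← 0.968·0.0160 / (0.968·0.0160 + 0.125·0.9840) = 0.015488/0.13849 = 0.1118.
Update on result 2 ('negative'): P(H) ← 0.032·0.1118 / (0.032·0.1118 + 0.875·0.8882) = 0.0035788/0.78072 = 0.0046.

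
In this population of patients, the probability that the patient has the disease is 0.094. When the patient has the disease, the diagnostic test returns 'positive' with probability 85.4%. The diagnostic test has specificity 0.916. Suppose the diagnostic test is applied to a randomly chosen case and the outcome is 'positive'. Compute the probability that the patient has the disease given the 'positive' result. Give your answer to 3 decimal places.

P(H | E) ≈ 0.513

Let H be the event that the patient has the disease. P(H) = 0.094, so P(¬H) = 0.906. With E the 'positive' result, P(E|H) = 0.854 and P(E|¬H) = 0.084.
P(E) = 0.854·0.094 + 0.084·0.906 = 0.080276 + 0.076104 = 0.15638.
By Bayes' theorem, P(H|E) = 0.080276 / 0.15638 = 0.513.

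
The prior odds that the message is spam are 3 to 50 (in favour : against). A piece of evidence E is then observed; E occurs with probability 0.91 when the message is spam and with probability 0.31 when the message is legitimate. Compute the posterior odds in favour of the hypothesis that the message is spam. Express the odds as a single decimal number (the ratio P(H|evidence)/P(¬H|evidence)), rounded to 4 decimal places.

Posterior odds ≈ 0.1761

Prior odds = 3/50 = 0.060000. In log-odds, ln(0.060000) = -2.8134.
Add log likelihood ratio: ln(2.9355) = 1.0769.
Posterior log-odds = -1.7365, so posterior odds = exp(-1.7365) = 0.17613.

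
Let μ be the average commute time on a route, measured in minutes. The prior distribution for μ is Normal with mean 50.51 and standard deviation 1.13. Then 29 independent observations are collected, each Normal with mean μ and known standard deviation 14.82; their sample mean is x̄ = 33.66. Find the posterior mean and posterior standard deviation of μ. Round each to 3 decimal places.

Posterior mean ≈ 48.079; posterior SD ≈ 1.045

Prior precision 1/τ₀² = 1/1.13² = 0.783147; data precision n/σ² = 29/14.82² = 0.132039.
Posterior precision = 0.783147 + 0.132039 = 0.915185, giving posterior SD = 1/√0.915185 = 1.045.
Posterior mean = (0.783147·50.51 + 0.132039·33.66) / 0.915185 = 48.079.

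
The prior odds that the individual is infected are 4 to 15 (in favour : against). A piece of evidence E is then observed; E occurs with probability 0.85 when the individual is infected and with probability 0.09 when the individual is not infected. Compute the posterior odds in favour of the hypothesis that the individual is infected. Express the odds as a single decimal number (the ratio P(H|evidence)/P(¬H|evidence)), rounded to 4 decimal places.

Prior odds = 4/15 = 0.26667. In log-odds, ln(0.26667) = -1.3218.
Add log likelihood ratio: ln(9.4444) = 2.2454.
Posterior log-odds = 0.92367, so posterior odds = exp(0.92367) = 2.5185.

Posterior odds ≈ 2.5185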